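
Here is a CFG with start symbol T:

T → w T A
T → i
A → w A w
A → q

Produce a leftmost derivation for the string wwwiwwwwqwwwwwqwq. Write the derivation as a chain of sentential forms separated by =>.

T => wTA => wwTAA => wwwTAAA => wwwiAAA => wwwiwAwAA => wwwiwwAwwAA => wwwiwwwAwwwAA => wwwiwwwwAwwwwAA => wwwiwwwwqwwwwAA => wwwiwwwwqwwwwwAwA => wwwiwwwwqwwwwwqwA => wwwiwwwwqwwwwwqwq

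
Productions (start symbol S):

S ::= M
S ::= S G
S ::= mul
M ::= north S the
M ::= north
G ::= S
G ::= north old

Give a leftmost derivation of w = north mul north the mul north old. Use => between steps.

S => S G => S G G => M G G => north S the G G => north S G the G G => north mul G the G G => north mul S the G G => north mul M the G G => north mul north the G G => north mul north the S G => north mul north the mul G => north mul north the mul north old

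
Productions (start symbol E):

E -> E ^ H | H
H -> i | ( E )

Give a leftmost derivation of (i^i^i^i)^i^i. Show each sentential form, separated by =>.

E => E^H   [E -> E ^ H]
E^H => E^H^H   [E -> E ^ H]
E^H^H => H^H^H   [E -> H]
H^H^H => (E)^H^H   [H -> ( E )]
(E)^H^H => (E^H)^H^H   [E -> E ^ H]
(E^H)^H^H => (E^H^H)^H^H   [E -> E ^ H]
(E^H^H)^H^H => (E^H^H^H)^H^H   [E -> E ^ H]
(E^H^H^H)^H^H => (H^H^H^H)^H^H   [E -> H]
(H^H^H^H)^H^H => (i^H^H^H)^H^H   [H -> i]
(i^H^H^H)^H^H => (i^i^H^H)^H^H   [H -> i]
(i^i^H^H)^H^H => (i^i^i^H)^H^H   [H -> i]
(i^i^i^H)^H^H => (i^i^i^i)^H^H   [H -> i]
(i^i^i^i)^H^H => (i^i^i^i)^i^H   [H -> i]
(i^i^i^i)^i^H => (i^i^i^i)^i^i   [H -> i]

E => E^H => E^H^H => H^H^H => (E)^H^H => (E^H)^H^H => (E^H^H)^H^H => (E^H^H^H)^H^H => (H^H^H^H)^H^H => (i^H^H^H)^H^H => (i^i^H^H)^H^H => (i^i^i^H)^H^H => (i^i^i^i)^H^H => (i^i^i^i)^i^H => (i^i^i^i)^i^i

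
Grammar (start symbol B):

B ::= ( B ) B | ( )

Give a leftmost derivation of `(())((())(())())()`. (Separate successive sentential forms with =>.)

B => (B)B => (())B => (())(B)B => (())((B)B)B => (())((())B)B => (())((())(B)B)B => (())((())(())B)B => (())((())(())())B => (())((())(())())()

B => (B)B   [B ::= ( B ) B]
(B)B => (())B   [B ::= ( )]
(())B => (())(B)B   [B ::= ( B ) B]
(())(B)B => (())((B)B)B   [B ::= ( B ) B]
(())((B)B)B => (())((())B)B   [B ::= ( )]
(())((())B)B => (())((())(B)B)B   [B ::= ( B ) B]
(())((())(B)B)B => (())((())(())B)B   [B ::= ( )]
(())((())(())B)B => (())((())(())())B   [B ::= ( )]
(())((())(())())B => (())((())(())())()   [B ::= ( )]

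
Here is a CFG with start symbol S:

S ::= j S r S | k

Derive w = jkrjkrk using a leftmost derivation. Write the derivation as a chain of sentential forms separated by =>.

S => jSrS => jkrS => jkrjSrS => jkrjkrS => jkrjkrk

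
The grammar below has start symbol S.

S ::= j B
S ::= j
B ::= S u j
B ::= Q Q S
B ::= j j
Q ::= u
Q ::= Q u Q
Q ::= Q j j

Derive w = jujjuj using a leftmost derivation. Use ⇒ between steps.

S ⇒ jB ⇒ jQQS ⇒ jQjjQS ⇒ jujjQS ⇒ jujjuS ⇒ jujjuj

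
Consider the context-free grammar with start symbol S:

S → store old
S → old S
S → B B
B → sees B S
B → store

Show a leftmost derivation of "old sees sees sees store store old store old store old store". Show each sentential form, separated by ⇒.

S ⇒ old S ⇒ old B B ⇒ old sees B S B ⇒ old sees sees B S S B ⇒ old sees sees sees B S S S B ⇒ old sees sees sees store S S S B ⇒ old sees sees sees store store old S S B ⇒ old sees sees sees store store old store old S B ⇒ old sees sees sees store store old store old store old B ⇒ old sees sees sees store store old store old store old store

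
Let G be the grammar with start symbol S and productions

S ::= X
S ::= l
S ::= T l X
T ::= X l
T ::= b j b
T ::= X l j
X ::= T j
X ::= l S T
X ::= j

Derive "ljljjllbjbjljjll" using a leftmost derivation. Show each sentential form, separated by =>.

S => X   [S ::= X]
X => lST   [X ::= l S T]
lST => lXT   [S ::= X]
lXT => lTjT   [X ::= T j]
lTjT => lXljjT   [T ::= X l j]
lXljjT => ljljjT   [X ::= j]
ljljjT => ljljjXl   [T ::= X l]
ljljjXl => ljljjlSTl   [X ::= l S T]
ljljjlSTl => ljljjllTl   [S ::= l]
ljljjllTl => ljljjllXll   [T ::= X l]
ljljjllXll => ljljjllTjll   [X ::= T j]
ljljjllTjll => ljljjllXljjll   [T ::= X l j]
ljljjllXljjll => ljljjllTjljjll   [X ::= T j]
ljljjllTjljjll => ljljjllbjbjljjll   [T ::= b j b]

S => X => lST => lXT => lTjT => lXljjT => ljljjT => ljljjXl => ljljjlSTl => ljljjllTl => ljljjllXll => ljljjllTjll => ljljjllXljjll => ljljjllTjljjll => ljljjllbjbjljjll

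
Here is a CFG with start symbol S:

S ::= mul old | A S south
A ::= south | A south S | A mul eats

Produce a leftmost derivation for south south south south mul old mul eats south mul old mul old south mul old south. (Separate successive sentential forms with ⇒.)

S ⇒ A S south ⇒ A south S S south ⇒ south south S S south ⇒ south south A S south S south ⇒ south south A south S S south S south ⇒ south south A mul eats south S S south S south ⇒ south south A south S mul eats south S S south S south ⇒ south south south south S mul eats south S S south S south ⇒ south south south south mul old mul eats south S S south S south ⇒ south south south south mul old mul eats south mul old S south S south ⇒ south south south south mul old mul eats south mul old mul old south S south ⇒ south south south south mul old mul eats south mul old mul old south mul old south

S ⇒ A S south   [S ::= A S south]
A S south ⇒ A south S S south   [A ::= A south S]
A south S S south ⇒ south south S S south   [A ::= south]
south south S S south ⇒ south south A S south S south   [S ::= A S south]
south south A S south S south ⇒ south south A south S S south S south   [A ::= A south S]
south south A south S S south S south ⇒ south south A mul eats south S S south S south   [A ::= A mul eats]
south south A mul eats south S S south S south ⇒ south south A south S mul eats south S S south S south   [A ::= A south S]
south south A south S mul eats south S S south S south ⇒ south south south south S mul eats south S S south S south   [A ::= south]
south south south south S mul eats south S S south S south ⇒ south south south south mul old mul eats south S S south S south   [S ::= mul old]
south south south south mul old mul eats south S S south S south ⇒ south south south south mul old mul eats south mul old S south S south   [S ::= mul old]
south south south south mul old mul eats south mul old S south S south ⇒ south south south south mul old mul eats south mul old mul old south S south   [S ::= mul old]
south south south south mul old mul eats south mul old mul old south S south ⇒ south south south south mul old mul eats south mul old mul old south mul old south   [S ::= mul old]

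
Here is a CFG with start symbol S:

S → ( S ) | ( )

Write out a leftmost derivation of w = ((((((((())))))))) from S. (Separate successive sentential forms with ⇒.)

S⇒(S)⇒((S))⇒(((S)))⇒((((S))))⇒(((((S)))))⇒((((((S))))))⇒(((((((S)))))))⇒((((((((S))))))))⇒((((((((()))))))))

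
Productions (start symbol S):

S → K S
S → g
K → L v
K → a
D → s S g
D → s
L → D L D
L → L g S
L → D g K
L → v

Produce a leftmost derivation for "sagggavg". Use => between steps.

S => KS => LvS => DgKvS => sSggKvS => sKSggKvS => saSggKvS => sagggKvS => sagggavS => sagggavg

S => KS   [S → K S]
KS => LvS   [K → L v]
LvS => DgKvS   [L → D g K]
DgKvS => sSggKvS   [D → s S g]
sSggKvS => sKSggKvS   [S → K S]
sKSggKvS => saSggKvS   [K → a]
saSggKvS => sagggKvS   [S → g]
sagggKvS => sagggavS   [K → a]
sagggavS => sagggavg   [S → g]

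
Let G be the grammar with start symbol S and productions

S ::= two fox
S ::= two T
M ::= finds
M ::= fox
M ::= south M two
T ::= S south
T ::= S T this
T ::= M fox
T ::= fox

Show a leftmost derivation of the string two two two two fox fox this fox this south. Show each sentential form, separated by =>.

S => two T   [S ::= two T]
two T => two S south   [T ::= S south]
two S south => two two T south   [S ::= two T]
two two T south => two two S T this south   [T ::= S T this]
two two S T this south => two two two T T this south   [S ::= two T]
two two two T T this south => two two two S T this T this south   [T ::= S T this]
two two two S T this T this south => two two two two T T this T this south   [S ::= two T]
two two two two T T this T this south => two two two two fox T this T this south   [T ::= fox]
two two two two fox T this T this south => two two two two fox fox this T this south   [T ::= fox]
two two two two fox fox this T this south => two two two two fox fox this fox this south   [T ::= fox]

S => two T => two S south => two two T south => two two S T this south => two two two T T this south => two two two S T this T this south => two two two two T T this T this south => two two two two fox T this T this south => two two two two fox fox this T this south => two two two two fox fox this fox this south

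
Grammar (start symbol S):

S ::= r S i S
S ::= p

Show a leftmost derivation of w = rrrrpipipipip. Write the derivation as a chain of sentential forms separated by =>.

S => rSiS   [S ::= r S i S]
rSiS => rrSiSiS   [S ::= r S i S]
rrSiSiS => rrrSiSiSiS   [S ::= r S i S]
rrrSiSiSiS => rrrrSiSiSiSiS   [S ::= r S i S]
rrrrSiSiSiSiS => rrrrpiSiSiSiS   [S ::= p]
rrrrpiSiSiSiS => rrrrpipiSiSiS   [S ::= p]
rrrrpipiSiSiS => rrrrpipipiSiS   [S ::= p]
rrrrpipipiSiS => rrrrpipipipiS   [S ::= p]
rrrrpipipipiS => rrrrpipipipip   [S ::= p]

S => rSiS => rrSiSiS => rrrSiSiSiS => rrrrSiSiSiSiS => rrrrpiSiSiSiS => rrrrpipiSiSiS => rrrrpipipiSiS => rrrrpipipipiS => rrrrpipipipip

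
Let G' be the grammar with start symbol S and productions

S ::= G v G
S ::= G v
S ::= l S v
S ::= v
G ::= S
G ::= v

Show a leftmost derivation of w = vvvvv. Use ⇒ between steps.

S⇒GvG⇒SvG⇒GvGvG⇒vvGvG⇒vvvvG⇒vvvvv

S ⇒ GvG   [S ::= G v G]
GvG ⇒ SvG   [G ::= S]
SvG ⇒ GvGvG   [S ::= G v G]
GvGvG ⇒ vvGvG   [G ::= v]
vvGvG ⇒ vvvvG   [G ::= v]
vvvvG ⇒ vvvvv   [G ::= v]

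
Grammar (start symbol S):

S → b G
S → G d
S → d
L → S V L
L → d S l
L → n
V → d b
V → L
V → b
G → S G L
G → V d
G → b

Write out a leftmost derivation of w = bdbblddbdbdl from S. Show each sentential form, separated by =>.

S=>bG=>bSGL=>bGdGL=>bVddGL=>bLddGL=>bdSlddGL=>bdbGlddGL=>bdbblddGL=>bdbblddbL=>bdbblddbdSl=>bdbblddbdGdl=>bdbblddbdbdl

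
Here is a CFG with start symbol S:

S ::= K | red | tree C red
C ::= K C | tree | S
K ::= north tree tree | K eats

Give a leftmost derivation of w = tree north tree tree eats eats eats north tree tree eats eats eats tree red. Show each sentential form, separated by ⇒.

S ⇒ tree C red ⇒ tree K C red ⇒ tree K eats C red ⇒ tree K eats eats C red ⇒ tree K eats eats eats C red ⇒ tree north tree tree eats eats eats C red ⇒ tree north tree tree eats eats eats K C red ⇒ tree north tree tree eats eats eats K eats C red ⇒ tree north tree tree eats eats eats K eats eats C red ⇒ tree north tree tree eats eats eats K eats eats eats C red ⇒ tree north tree tree eats eats eats north tree tree eats eats eats C red ⇒ tree north tree tree eats eats eats north tree tree eats eats eats tree red

S ⇒ tree C red   [S ::= tree C red]
tree C red ⇒ tree K C red   [C ::= K C]
tree K C red ⇒ tree K eats C red   [K ::= K eats]
tree K eats C red ⇒ tree K eats eats C red   [K ::= K eats]
tree K eats eats C red ⇒ tree K eats eats eats C red   [K ::= K eats]
tree K eats eats eats C red ⇒ tree north tree tree eats eats eats C red   [K ::= north tree tree]
tree north tree tree eats eats eats C red ⇒ tree north tree tree eats eats eats K C red   [C ::= K C]
tree north tree tree eats eats eats K C red ⇒ tree north tree tree eats eats eats K eats C red   [K ::= K eats]
tree north tree tree eats eats eats K eats C red ⇒ tree north tree tree eats eats eats K eats eats C red   [K ::= K eats]
tree north tree tree eats eats eats K eats eats C red ⇒ tree north tree tree eats eats eats K eats eats eats C red   [K ::= K eats]
tree north tree tree eats eats eats K eats eats eats C red ⇒ tree north tree tree eats eats eats north tree tree eats eats eats C red   [K ::= north tree tree]
tree north tree tree eats eats eats north tree tree eats eats eats C red ⇒ tree north tree tree eats eats eats north tree tree eats eats eats tree red   [C ::= tree]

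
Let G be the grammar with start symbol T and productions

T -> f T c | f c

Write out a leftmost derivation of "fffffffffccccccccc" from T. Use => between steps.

T => fTc   [T -> f T c]
fTc => ffTcc   [T -> f T c]
ffTcc => fffTccc   [T -> f T c]
fffTccc => ffffTcccc   [T -> f T c]
ffffTcccc => fffffTccccc   [T -> f T c]
fffffTccccc => ffffffTcccccc   [T -> f T c]
ffffffTcccccc => fffffffTccccccc   [T -> f T c]
fffffffTccccccc => ffffffffTcccccccc   [T -> f T c]
ffffffffTcccccccc => fffffffffccccccccc   [T -> f c]

T=>fTc=>ffTcc=>fffTccc=>ffffTcccc=>fffffTccccc=>ffffffTcccccc=>fffffffTccccccc=>ffffffffTcccccccc=>fffffffffccccccccc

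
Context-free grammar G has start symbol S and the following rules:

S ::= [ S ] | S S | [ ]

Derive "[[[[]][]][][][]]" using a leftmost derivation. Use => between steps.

S => [S] => [SS] => [SSS] => [SSSS] => [[S]SSS] => [[SS]SSS] => [[[S]S]SSS] => [[[[]]S]SSS] => [[[[]][]]SSS] => [[[[]][]][]SS] => [[[[]][]][][]S] => [[[[]][]][][][]]

S => [S]   [S ::= [ S ]]
[S] => [SS]   [S ::= S S]
[SS] => [SSS]   [S ::= S S]
[SSS] => [SSSS]   [S ::= S S]
[SSSS] => [[S]SSS]   [S ::= [ S ]]
[[S]SSS] => [[SS]SSS]   [S ::= S S]
[[SS]SSS] => [[[S]S]SSS]   [S ::= [ S ]]
[[[S]S]SSS] => [[[[]]S]SSS]   [S ::= [ ]]
[[[[]]S]SSS] => [[[[]][]]SSS]   [S ::= [ ]]
[[[[]][]]SSS] => [[[[]][]][]SS]   [S ::= [ ]]
[[[[]][]][]SS] => [[[[]][]][][]S]   [S ::= [ ]]
[[[[]][]][][]S] => [[[[]][]][][][]]   [S ::= [ ]]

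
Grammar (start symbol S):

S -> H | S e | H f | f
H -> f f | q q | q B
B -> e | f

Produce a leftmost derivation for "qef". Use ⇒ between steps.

S ⇒ Hf   [S -> H f]
Hf ⇒ qBf   [H -> q B]
qBf ⇒ qef   [B -> e]

S ⇒ Hf ⇒ qBf ⇒ qef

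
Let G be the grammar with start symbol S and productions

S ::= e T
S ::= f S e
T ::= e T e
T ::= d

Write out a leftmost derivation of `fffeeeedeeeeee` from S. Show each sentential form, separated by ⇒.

S ⇒ fSe ⇒ ffSee ⇒ fffSeee ⇒ fffeTeee ⇒ fffeeTeeee ⇒ fffeeeTeeeee ⇒ fffeeeeTeeeeee ⇒ fffeeeedeeeeee

S ⇒ fSe   [S ::= f S e]
fSe ⇒ ffSee   [S ::= f S e]
ffSee ⇒ fffSeee   [S ::= f S e]
fffSeee ⇒ fffeTeee   [S ::= e T]
fffeTeee ⇒ fffeeTeeee   [T ::= e T e]
fffeeTeeee ⇒ fffeeeTeeeee   [T ::= e T e]
fffeeeTeeeee ⇒ fffeeeeTeeeeee   [T ::= e T e]
fffeeeeTeeeeee ⇒ fffeeeedeeeeee   [T ::= d]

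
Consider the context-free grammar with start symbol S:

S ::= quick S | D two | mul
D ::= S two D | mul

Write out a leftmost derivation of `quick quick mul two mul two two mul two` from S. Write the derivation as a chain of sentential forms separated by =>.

S => quick S => quick quick S => quick quick D two => quick quick S two D two => quick quick D two two D two => quick quick S two D two two D two => quick quick mul two D two two D two => quick quick mul two mul two two D two => quick quick mul two mul two two mul two

S => quick S   [S ::= quick S]
quick S => quick quick S   [S ::= quick S]
quick quick S => quick quick D two   [S ::= D two]
quick quick D two => quick quick S two D two   [D ::= S two D]
quick quick S two D two => quick quick D two two D two   [S ::= D two]
quick quick D two two D two => quick quick S two D two two D two   [D ::= S two D]
quick quick S two D two two D two => quick quick mul two D two two D two   [S ::= mul]
quick quick mul two D two two D two => quick quick mul two mul two two D two   [D ::= mul]
quick quick mul two mul two two D two => quick quick mul two mul two two mul two   [D ::= mul]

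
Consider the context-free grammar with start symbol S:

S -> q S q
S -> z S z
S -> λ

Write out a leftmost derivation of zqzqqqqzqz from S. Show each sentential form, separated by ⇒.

S⇒zSz⇒zqSqz⇒zqzSzqz⇒zqzqSqzqz⇒zqzqqSqqzqz⇒zqzqqqqzqz

S ⇒ zSz   [S -> z S z]
zSz ⇒ zqSqz   [S -> q S q]
zqSqz ⇒ zqzSzqz   [S -> z S z]
zqzSzqz ⇒ zqzqSqzqz   [S -> q S q]
zqzqSqzqz ⇒ zqzqqSqqzqz   [S -> q S q]
zqzqqSqqzqz ⇒ zqzqqqqzqz   [S -> λ]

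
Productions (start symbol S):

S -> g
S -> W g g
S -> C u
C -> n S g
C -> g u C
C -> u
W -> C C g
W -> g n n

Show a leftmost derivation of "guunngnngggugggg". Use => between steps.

S => Wgg   [S -> W g g]
Wgg => CCggg   [W -> C C g]
CCggg => guCCggg   [C -> g u C]
guCCggg => guuCggg   [C -> u]
guuCggg => guunSgggg   [C -> n S g]
guunSgggg => guunCugggg   [S -> C u]
guunCugggg => guunnSgugggg   [C -> n S g]
guunnSgugggg => guunnWgggugggg   [S -> W g g]
guunnWgggugggg => guunngnngggugggg   [W -> g n n]

S => Wgg => CCggg => guCCggg => guuCggg => guunSgggg => guunCugggg => guunnSgugggg => guunnWgggugggg => guunngnngggugggg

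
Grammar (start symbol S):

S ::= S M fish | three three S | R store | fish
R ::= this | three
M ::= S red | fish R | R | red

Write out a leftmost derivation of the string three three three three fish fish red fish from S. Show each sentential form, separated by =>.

S => S M fish   [S ::= S M fish]
S M fish => three three S M fish   [S ::= three three S]
three three S M fish => three three three three S M fish   [S ::= three three S]
three three three three S M fish => three three three three fish M fish   [S ::= fish]
three three three three fish M fish => three three three three fish S red fish   [M ::= S red]
three three three three fish S red fish => three three three three fish fish red fish   [S ::= fish]

S => S M fish => three three S M fish => three three three three S M fish => three three three three fish M fish => three three three three fish S red fish => three three three three fish fish red fish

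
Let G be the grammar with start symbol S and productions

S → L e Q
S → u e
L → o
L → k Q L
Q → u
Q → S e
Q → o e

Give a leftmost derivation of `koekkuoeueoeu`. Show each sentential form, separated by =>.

S=>LeQ=>kQLeQ=>koeLeQ=>koekQLeQ=>koekSeLeQ=>koekLeQeLeQ=>koekkQLeQeLeQ=>koekkuLeQeLeQ=>koekkuoeQeLeQ=>koekkuoeueLeQ=>koekkuoeueoeQ=>koekkuoeueoeu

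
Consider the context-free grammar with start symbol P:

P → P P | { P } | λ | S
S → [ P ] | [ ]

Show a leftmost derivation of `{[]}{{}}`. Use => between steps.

P => PP   [P → P P]
PP => {P}P   [P → { P }]
{P}P => {PP}P   [P → P P]
{PP}P => {SP}P   [P → S]
{SP}P => {[]P}P   [S → [ ]]
{[]P}P => {[]}P   [P → λ]
{[]}P => {[]}{P}   [P → { P }]
{[]}{P} => {[]}{{P}}   [P → { P }]
{[]}{{P}} => {[]}{{}}   [P → λ]

P => PP => {P}P => {PP}P => {SP}P => {[]P}P => {[]}P => {[]}{P} => {[]}{{P}} => {[]}{{}}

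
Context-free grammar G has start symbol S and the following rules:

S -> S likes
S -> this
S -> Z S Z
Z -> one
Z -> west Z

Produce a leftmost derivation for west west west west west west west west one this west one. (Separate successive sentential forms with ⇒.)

S ⇒ Z S Z   [S -> Z S Z]
Z S Z ⇒ west Z S Z   [Z -> west Z]
west Z S Z ⇒ west west Z S Z   [Z -> west Z]
west west Z S Z ⇒ west west west Z S Z   [Z -> west Z]
west west west Z S Z ⇒ west west west west Z S Z   [Z -> west Z]
west west west west Z S Z ⇒ west west west west west Z S Z   [Z -> west Z]
west west west west west Z S Z ⇒ west west west west west west Z S Z   [Z -> west Z]
west west west west west west Z S Z ⇒ west west west west west west west Z S Z   [Z -> west Z]
west west west west west west west Z S Z ⇒ west west west west west west west west Z S Z   [Z -> west Z]
west west west west west west west west Z S Z ⇒ west west west west west west west west one S Z   [Z -> one]
west west west west west west west west one S Z ⇒ west west west west west west west west one this Z   [S -> this]
west west west west west west west west one this Z ⇒ west west west west west west west west one this west Z   [Z -> west Z]
west west west west west west west west one this west Z ⇒ west west west west west west west west one this west one   [Z -> one]

S ⇒ Z S Z ⇒ west Z S Z ⇒ west west Z S Z ⇒ west west west Z S Z ⇒ west west west west Z S Z ⇒ west west west west west Z S Z ⇒ west west west west west west Z S Z ⇒ west west west west west west west Z S Z ⇒ west west west west west west west west Z S Z ⇒ west west west west west west west west one S Z ⇒ west west west west west west west west one this Z ⇒ west west west west west west west west one this west Z ⇒ west west west west west west west west one this west one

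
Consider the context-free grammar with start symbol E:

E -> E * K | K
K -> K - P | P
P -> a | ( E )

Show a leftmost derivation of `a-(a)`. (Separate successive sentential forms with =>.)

E => K => K-P => P-P => a-P => a-(E) => a-(K) => a-(P) => a-(a)

E => K   [E -> K]
K => K-P   [K -> K - P]
K-P => P-P   [K -> P]
P-P => a-P   [P -> a]
a-P => a-(E)   [P -> ( E )]
a-(E) => a-(K)   [E -> K]
a-(K) => a-(P)   [K -> P]
a-(P) => a-(a)   [P -> a]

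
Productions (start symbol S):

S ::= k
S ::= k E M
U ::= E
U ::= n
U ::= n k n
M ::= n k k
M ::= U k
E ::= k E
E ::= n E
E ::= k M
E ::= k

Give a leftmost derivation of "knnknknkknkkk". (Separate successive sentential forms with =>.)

S => kEM   [S ::= k E M]
kEM => knEM   [E ::= n E]
knEM => knnEM   [E ::= n E]
knnEM => knnkMM   [E ::= k M]
knnkMM => knnkUkM   [M ::= U k]
knnkUkM => knnknknkM   [U ::= n k n]
knnknknkM => knnknknkUk   [M ::= U k]
knnknknkUk => knnknknkEk   [U ::= E]
knnknknkEk => knnknknkkMk   [E ::= k M]
knnknknkkMk => knnknknkknkkk   [M ::= n k k]

S=>kEM=>knEM=>knnEM=>knnkMM=>knnkUkM=>knnknknkM=>knnknknkUk=>knnknknkEk=>knnknknkkMk=>knnknknkknkkk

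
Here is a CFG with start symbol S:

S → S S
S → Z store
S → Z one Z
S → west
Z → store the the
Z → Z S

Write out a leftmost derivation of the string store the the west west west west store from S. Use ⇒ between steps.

S ⇒ Z store   [S → Z store]
Z store ⇒ Z S store   [Z → Z S]
Z S store ⇒ Z S S store   [Z → Z S]
Z S S store ⇒ store the the S S store   [Z → store the the]
store the the S S store ⇒ store the the S S S store   [S → S S]
store the the S S S store ⇒ store the the S S S S store   [S → S S]
store the the S S S S store ⇒ store the the west S S S store   [S → west]
store the the west S S S store ⇒ store the the west west S S store   [S → west]
store the the west west S S store ⇒ store the the west west west S store   [S → west]
store the the west west west S store ⇒ store the the west west west west store   [S → west]

S ⇒ Z store ⇒ Z S store ⇒ Z S S store ⇒ store the the S S store ⇒ store the the S S S store ⇒ store the the S S S S store ⇒ store the the west S S S store ⇒ store the the west west S S store ⇒ store the the west west west S store ⇒ store the the west west west west store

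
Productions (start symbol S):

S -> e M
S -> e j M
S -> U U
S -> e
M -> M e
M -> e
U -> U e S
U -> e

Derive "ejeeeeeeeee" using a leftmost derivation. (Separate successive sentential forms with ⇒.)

S ⇒ ejM ⇒ ejMe ⇒ ejMee ⇒ ejMeee ⇒ ejMeeee ⇒ ejMeeeee ⇒ ejMeeeeee ⇒ ejMeeeeeee ⇒ ejMeeeeeeee ⇒ ejeeeeeeeee

S ⇒ ejM   [S -> e j M]
ejM ⇒ ejMe   [M -> M e]
ejMe ⇒ ejMee   [M -> M e]
ejMee ⇒ ejMeee   [M -> M e]
ejMeee ⇒ ejMeeee   [M -> M e]
ejMeeee ⇒ ejMeeeee   [M -> M e]
ejMeeeee ⇒ ejMeeeeee   [M -> M e]
ejMeeeeee ⇒ ejMeeeeeee   [M -> M e]
ejMeeeeeee ⇒ ejMeeeeeeee   [M -> M e]
ejMeeeeeeee ⇒ ejeeeeeeeee   [M -> e]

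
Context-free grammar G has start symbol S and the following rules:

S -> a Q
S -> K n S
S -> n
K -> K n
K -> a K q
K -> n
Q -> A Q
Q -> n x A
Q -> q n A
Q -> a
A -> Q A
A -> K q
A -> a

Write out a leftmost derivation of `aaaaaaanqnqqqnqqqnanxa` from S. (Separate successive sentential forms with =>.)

S => KnS   [S -> K n S]
KnS => aKqnS   [K -> a K q]
aKqnS => aaKqqnS   [K -> a K q]
aaKqqnS => aaaKqqqnS   [K -> a K q]
aaaKqqqnS => aaaKnqqqnS   [K -> K n]
aaaKnqqqnS => aaaaKqnqqqnS   [K -> a K q]
aaaaKqnqqqnS => aaaaaKqqnqqqnS   [K -> a K q]
aaaaaKqqnqqqnS => aaaaaaKqqqnqqqnS   [K -> a K q]
aaaaaaKqqqnqqqnS => aaaaaaKnqqqnqqqnS   [K -> K n]
aaaaaaKnqqqnqqqnS => aaaaaaaKqnqqqnqqqnS   [K -> a K q]
aaaaaaaKqnqqqnqqqnS => aaaaaaanqnqqqnqqqnS   [K -> n]
aaaaaaanqnqqqnqqqnS => aaaaaaanqnqqqnqqqnaQ   [S -> a Q]
aaaaaaanqnqqqnqqqnaQ => aaaaaaanqnqqqnqqqnanxA   [Q -> n x A]
aaaaaaanqnqqqnqqqnanxA => aaaaaaanqnqqqnqqqnanxa   [A -> a]

S => KnS => aKqnS => aaKqqnS => aaaKqqqnS => aaaKnqqqnS => aaaaKqnqqqnS => aaaaaKqqnqqqnS => aaaaaaKqqqnqqqnS => aaaaaaKnqqqnqqqnS => aaaaaaaKqnqqqnqqqnS => aaaaaaanqnqqqnqqqnS => aaaaaaanqnqqqnqqqnaQ => aaaaaaanqnqqqnqqqnanxA => aaaaaaanqnqqqnqqqnanxa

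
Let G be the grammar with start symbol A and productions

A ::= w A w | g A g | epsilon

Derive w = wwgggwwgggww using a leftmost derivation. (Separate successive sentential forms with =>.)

A => wAw   [A ::= w A w]
wAw => wwAww   [A ::= w A w]
wwAww => wwgAgww   [A ::= g A g]
wwgAgww => wwggAggww   [A ::= g A g]
wwggAggww => wwgggAgggww   [A ::= g A g]
wwgggAgggww => wwgggwAwgggww   [A ::= w A w]
wwgggwAwgggww => wwgggwwgggww   [A ::= epsilon]

A => wAw => wwAww => wwgAgww => wwggAggww => wwgggAgggww => wwgggwAwgggww => wwgggwwgggww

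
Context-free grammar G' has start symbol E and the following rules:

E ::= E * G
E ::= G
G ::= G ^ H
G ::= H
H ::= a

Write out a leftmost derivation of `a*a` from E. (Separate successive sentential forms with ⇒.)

E ⇒ E*G   [E ::= E * G]
E*G ⇒ G*G   [E ::= G]
G*G ⇒ H*G   [G ::= H]
H*G ⇒ a*G   [H ::= a]
a*G ⇒ a*H   [G ::= H]
a*H ⇒ a*a   [H ::= a]

E⇒E*G⇒G*G⇒H*G⇒a*G⇒a*H⇒a*a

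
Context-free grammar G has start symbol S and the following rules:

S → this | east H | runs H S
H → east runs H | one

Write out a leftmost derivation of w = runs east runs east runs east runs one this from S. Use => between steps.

S => runs H S => runs east runs H S => runs east runs east runs H S => runs east runs east runs east runs H S => runs east runs east runs east runs one S => runs east runs east runs east runs one this

S => runs H S   [S → runs H S]
runs H S => runs east runs H S   [H → east runs H]
runs east runs H S => runs east runs east runs H S   [H → east runs H]
runs east runs east runs H S => runs east runs east runs east runs H S   [H → east runs H]
runs east runs east runs east runs H S => runs east runs east runs east runs one S   [H → one]
runs east runs east runs east runs one S => runs east runs east runs east runs one this   [S → this]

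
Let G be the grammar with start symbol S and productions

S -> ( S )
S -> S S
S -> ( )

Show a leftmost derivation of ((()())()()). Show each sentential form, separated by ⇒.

S ⇒ (S)   [S -> ( S )]
(S) ⇒ (SS)   [S -> S S]
(SS) ⇒ (SSS)   [S -> S S]
(SSS) ⇒ ((S)SS)   [S -> ( S )]
((S)SS) ⇒ ((SS)SS)   [S -> S S]
((SS)SS) ⇒ ((()S)SS)   [S -> ( )]
((()S)SS) ⇒ ((()())SS)   [S -> ( )]
((()())SS) ⇒ ((()())()S)   [S -> ( )]
((()())()S) ⇒ ((()())()())   [S -> ( )]

S ⇒ (S) ⇒ (SS) ⇒ (SSS) ⇒ ((S)SS) ⇒ ((SS)SS) ⇒ ((()S)SS) ⇒ ((()())SS) ⇒ ((()())()S) ⇒ ((()())()())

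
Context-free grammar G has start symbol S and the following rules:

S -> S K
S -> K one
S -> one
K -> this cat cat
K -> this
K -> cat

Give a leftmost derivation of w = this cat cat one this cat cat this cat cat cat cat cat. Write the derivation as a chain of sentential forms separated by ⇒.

S ⇒ S K ⇒ S K K ⇒ S K K K ⇒ S K K K K ⇒ S K K K K K ⇒ K one K K K K K ⇒ this cat cat one K K K K K ⇒ this cat cat one this cat cat K K K K ⇒ this cat cat one this cat cat this cat cat K K K ⇒ this cat cat one this cat cat this cat cat cat K K ⇒ this cat cat one this cat cat this cat cat cat cat K ⇒ this cat cat one this cat cat this cat cat cat cat cat

S ⇒ S K   [S -> S K]
S K ⇒ S K K   [S -> S K]
S K K ⇒ S K K K   [S -> S K]
S K K K ⇒ S K K K K   [S -> S K]
S K K K K ⇒ S K K K K K   [S -> S K]
S K K K K K ⇒ K one K K K K K   [S -> K one]
K one K K K K K ⇒ this cat cat one K K K K K   [K -> this cat cat]
this cat cat one K K K K K ⇒ this cat cat one this cat cat K K K K   [K -> this cat cat]
this cat cat one this cat cat K K K K ⇒ this cat cat one this cat cat this cat cat K K K   [K -> this cat cat]
this cat cat one this cat cat this cat cat K K K ⇒ this cat cat one this cat cat this cat cat cat K K   [K -> cat]
this cat cat one this cat cat this cat cat cat K K ⇒ this cat cat one this cat cat this cat cat cat cat K   [K -> cat]
this cat cat one this cat cat this cat cat cat cat K ⇒ this cat cat one this cat cat this cat cat cat cat cat   [K -> cat]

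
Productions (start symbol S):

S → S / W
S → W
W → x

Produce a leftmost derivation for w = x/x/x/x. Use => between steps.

S => S/W => S/W/W => S/W/W/W => W/W/W/W => x/W/W/W => x/x/W/W => x/x/x/W => x/x/x/x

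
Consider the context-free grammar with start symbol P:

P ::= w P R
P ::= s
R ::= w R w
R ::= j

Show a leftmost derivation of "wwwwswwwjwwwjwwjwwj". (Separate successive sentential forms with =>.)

P => wPR => wwPRR => wwwPRRR => wwwwPRRRR => wwwwsRRRR => wwwwswRwRRR => wwwwswwRwwRRR => wwwwswwwRwwwRRR => wwwwswwwjwwwRRR => wwwwswwwjwwwjRR => wwwwswwwjwwwjwRwR => wwwwswwwjwwwjwwRwwR => wwwwswwwjwwwjwwjwwR => wwwwswwwjwwwjwwjwwj

P => wPR   [P ::= w P R]
wPR => wwPRR   [P ::= w P R]
wwPRR => wwwPRRR   [P ::= w P R]
wwwPRRR => wwwwPRRRR   [P ::= w P R]
wwwwPRRRR => wwwwsRRRR   [P ::= s]
wwwwsRRRR => wwwwswRwRRR   [R ::= w R w]
wwwwswRwRRR => wwwwswwRwwRRR   [R ::= w R w]
wwwwswwRwwRRR => wwwwswwwRwwwRRR   [R ::= w R w]
wwwwswwwRwwwRRR => wwwwswwwjwwwRRR   [R ::= j]
wwwwswwwjwwwRRR => wwwwswwwjwwwjRR   [R ::= j]
wwwwswwwjwwwjRR => wwwwswwwjwwwjwRwR   [R ::= w R w]
wwwwswwwjwwwjwRwR => wwwwswwwjwwwjwwRwwR   [R ::= w R w]
wwwwswwwjwwwjwwRwwR => wwwwswwwjwwwjwwjwwR   [R ::= j]
wwwwswwwjwwwjwwjwwR => wwwwswwwjwwwjwwjwwj   [R ::= j]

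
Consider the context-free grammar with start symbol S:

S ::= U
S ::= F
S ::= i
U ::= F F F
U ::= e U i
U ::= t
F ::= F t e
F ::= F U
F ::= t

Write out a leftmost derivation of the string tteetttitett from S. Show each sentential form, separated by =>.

S => F => FU => FUU => FteUU => FUteUU => FteUteUU => tteUteUU => tteeUiteUU => tteeFFFiteUU => tteetFFiteUU => tteettFiteUU => tteetttiteUU => tteetttitetU => tteetttitett

S => F   [S ::= F]
F => FU   [F ::= F U]
FU => FUU   [F ::= F U]
FUU => FteUU   [F ::= F t e]
FteUU => FUteUU   [F ::= F U]
FUteUU => FteUteUU   [F ::= F t e]
FteUteUU => tteUteUU   [F ::= t]
tteUteUU => tteeUiteUU   [U ::= e U i]
tteeUiteUU => tteeFFFiteUU   [U ::= F F F]
tteeFFFiteUU => tteetFFiteUU   [F ::= t]
tteetFFiteUU => tteettFiteUU   [F ::= t]
tteettFiteUU => tteetttiteUU   [F ::= t]
tteetttiteUU => tteetttitetU   [U ::= t]
tteetttitetU => tteetttitett   [U ::= t]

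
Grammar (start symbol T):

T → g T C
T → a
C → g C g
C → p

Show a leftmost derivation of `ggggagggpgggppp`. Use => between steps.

T=>gTC=>ggTCC=>gggTCCC=>ggggTCCCC=>ggggaCCCC=>ggggagCgCCC=>ggggaggCggCCC=>ggggagggCgggCCC=>ggggagggpgggCCC=>ggggagggpgggpCC=>ggggagggpgggppC=>ggggagggpgggppp

T => gTC   [T → g T C]
gTC => ggTCC   [T → g T C]
ggTCC => gggTCCC   [T → g T C]
gggTCCC => ggggTCCCC   [T → g T C]
ggggTCCCC => ggggaCCCC   [T → a]
ggggaCCCC => ggggagCgCCC   [C → g C g]
ggggagCgCCC => ggggaggCggCCC   [C → g C g]
ggggaggCggCCC => ggggagggCgggCCC   [C → g C g]
ggggagggCgggCCC => ggggagggpgggCCC   [C → p]
ggggagggpgggCCC => ggggagggpgggpCC   [C → p]
ggggagggpgggpCC => ggggagggpgggppC   [C → p]
ggggagggpgggppC => ggggagggpgggppp   [C → p]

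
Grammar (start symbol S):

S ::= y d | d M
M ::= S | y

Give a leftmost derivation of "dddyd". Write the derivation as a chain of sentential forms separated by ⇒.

S ⇒ dM   [S ::= d M]
dM ⇒ dS   [M ::= S]
dS ⇒ ddM   [S ::= d M]
ddM ⇒ ddS   [M ::= S]
ddS ⇒ dddM   [S ::= d M]
dddM ⇒ dddS   [M ::= S]
dddS ⇒ dddyd   [S ::= y d]

S⇒dM⇒dS⇒ddM⇒ddS⇒dddM⇒dddS⇒dddyd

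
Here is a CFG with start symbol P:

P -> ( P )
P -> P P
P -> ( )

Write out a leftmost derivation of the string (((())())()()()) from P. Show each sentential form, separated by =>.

P => (P)   [P -> ( P )]
(P) => (PP)   [P -> P P]
(PP) => (PPP)   [P -> P P]
(PPP) => (PPPP)   [P -> P P]
(PPPP) => ((P)PPP)   [P -> ( P )]
((P)PPP) => ((PP)PPP)   [P -> P P]
((PP)PPP) => (((P)P)PPP)   [P -> ( P )]
(((P)P)PPP) => (((())P)PPP)   [P -> ( )]
(((())P)PPP) => (((())())PPP)   [P -> ( )]
(((())())PPP) => (((())())()PP)   [P -> ( )]
(((())())()PP) => (((())())()()P)   [P -> ( )]
(((())())()()P) => (((())())()()())   [P -> ( )]

P => (P) => (PP) => (PPP) => (PPPP) => ((P)PPP) => ((PP)PPP) => (((P)P)PPP) => (((())P)PPP) => (((())())PPP) => (((())())()PP) => (((())())()()P) => (((())())()()())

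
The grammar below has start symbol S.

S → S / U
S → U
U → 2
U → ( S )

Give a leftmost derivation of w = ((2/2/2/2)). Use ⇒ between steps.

S ⇒ U   [S → U]
U ⇒ (S)   [U → ( S )]
(S) ⇒ (U)   [S → U]
(U) ⇒ ((S))   [U → ( S )]
((S)) ⇒ ((S/U))   [S → S / U]
((S/U)) ⇒ ((S/U/U))   [S → S / U]
((S/U/U)) ⇒ ((S/U/U/U))   [S → S / U]
((S/U/U/U)) ⇒ ((U/U/U/U))   [S → U]
((U/U/U/U)) ⇒ ((2/U/U/U))   [U → 2]
((2/U/U/U)) ⇒ ((2/2/U/U))   [U → 2]
((2/2/U/U)) ⇒ ((2/2/2/U))   [U → 2]
((2/2/2/U)) ⇒ ((2/2/2/2))   [U → 2]

S ⇒ U ⇒ (S) ⇒ (U) ⇒ ((S)) ⇒ ((S/U)) ⇒ ((S/U/U)) ⇒ ((S/U/U/U)) ⇒ ((U/U/U/U)) ⇒ ((2/U/U/U)) ⇒ ((2/2/U/U)) ⇒ ((2/2/2/U)) ⇒ ((2/2/2/2))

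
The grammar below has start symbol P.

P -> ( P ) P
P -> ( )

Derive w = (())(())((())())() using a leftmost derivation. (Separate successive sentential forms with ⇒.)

P⇒(P)P⇒(())P⇒(())(P)P⇒(())(())P⇒(())(())(P)P⇒(())(())((P)P)P⇒(())(())((())P)P⇒(())(())((())())P⇒(())(())((())())()

P ⇒ (P)P   [P -> ( P ) P]
(P)P ⇒ (())P   [P -> ( )]
(())P ⇒ (())(P)P   [P -> ( P ) P]
(())(P)P ⇒ (())(())P   [P -> ( )]
(())(())P ⇒ (())(())(P)P   [P -> ( P ) P]
(())(())(P)P ⇒ (())(())((P)P)P   [P -> ( P ) P]
(())(())((P)P)P ⇒ (())(())((())P)P   [P -> ( )]
(())(())((())P)P ⇒ (())(())((())())P   [P -> ( )]
(())(())((())())P ⇒ (())(())((())())()   [P -> ( )]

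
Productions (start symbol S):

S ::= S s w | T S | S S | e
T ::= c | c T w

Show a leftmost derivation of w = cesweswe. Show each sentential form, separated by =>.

S => TS => cS => cSS => cSswS => cSSswS => cSswSswS => ceswSswS => cesweswS => cesweswe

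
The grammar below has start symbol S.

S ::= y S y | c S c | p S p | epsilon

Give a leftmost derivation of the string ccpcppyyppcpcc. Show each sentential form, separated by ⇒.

S⇒cSc⇒ccScc⇒ccpSpcc⇒ccpcScpcc⇒ccpcpSpcpcc⇒ccpcppSppcpcc⇒ccpcppySyppcpcc⇒ccpcppyyppcpcc

S ⇒ cSc   [S ::= c S c]
cSc ⇒ ccScc   [S ::= c S c]
ccScc ⇒ ccpSpcc   [S ::= p S p]
ccpSpcc ⇒ ccpcScpcc   [S ::= c S c]
ccpcScpcc ⇒ ccpcpSpcpcc   [S ::= p S p]
ccpcpSpcpcc ⇒ ccpcppSppcpcc   [S ::= p S p]
ccpcppSppcpcc ⇒ ccpcppySyppcpcc   [S ::= y S y]
ccpcppySyppcpcc ⇒ ccpcppyyppcpcc   [S ::= epsilon]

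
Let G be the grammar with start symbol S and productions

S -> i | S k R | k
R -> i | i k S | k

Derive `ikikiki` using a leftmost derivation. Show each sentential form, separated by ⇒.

S ⇒ SkR ⇒ SkRkR ⇒ ikRkR ⇒ ikikR ⇒ ikikikS ⇒ ikikiki

S ⇒ SkR   [S -> S k R]
SkR ⇒ SkRkR   [S -> S k R]
SkRkR ⇒ ikRkR   [S -> i]
ikRkR ⇒ ikikR   [R -> i]
ikikR ⇒ ikikikS   [R -> i k S]
ikikikS ⇒ ikikiki   [S -> i]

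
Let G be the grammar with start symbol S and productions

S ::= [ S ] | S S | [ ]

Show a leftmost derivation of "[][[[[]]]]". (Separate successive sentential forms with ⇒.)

S ⇒ SS ⇒ []S ⇒ [][S] ⇒ [][[S]] ⇒ [][[[S]]] ⇒ [][[[[]]]]

S ⇒ SS   [S ::= S S]
SS ⇒ []S   [S ::= [ ]]
[]S ⇒ [][S]   [S ::= [ S ]]
[][S] ⇒ [][[S]]   [S ::= [ S ]]
[][[S]] ⇒ [][[[S]]]   [S ::= [ S ]]
[][[[S]]] ⇒ [][[[[]]]]   [S ::= [ ]]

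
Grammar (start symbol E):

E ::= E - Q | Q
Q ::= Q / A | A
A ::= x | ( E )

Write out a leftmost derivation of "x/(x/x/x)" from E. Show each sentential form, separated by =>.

E => Q   [E ::= Q]
Q => Q/A   [Q ::= Q / A]
Q/A => A/A   [Q ::= A]
A/A => x/A   [A ::= x]
x/A => x/(E)   [A ::= ( E )]
x/(E) => x/(Q)   [E ::= Q]
x/(Q) => x/(Q/A)   [Q ::= Q / A]
x/(Q/A) => x/(Q/A/A)   [Q ::= Q / A]
x/(Q/A/A) => x/(A/A/A)   [Q ::= A]
x/(A/A/A) => x/(x/A/A)   [A ::= x]
x/(x/A/A) => x/(x/x/A)   [A ::= x]
x/(x/x/A) => x/(x/x/x)   [A ::= x]

E => Q => Q/A => A/A => x/A => x/(E) => x/(Q) => x/(Q/A) => x/(Q/A/A) => x/(A/A/A) => x/(x/A/A) => x/(x/x/A) => x/(x/x/x)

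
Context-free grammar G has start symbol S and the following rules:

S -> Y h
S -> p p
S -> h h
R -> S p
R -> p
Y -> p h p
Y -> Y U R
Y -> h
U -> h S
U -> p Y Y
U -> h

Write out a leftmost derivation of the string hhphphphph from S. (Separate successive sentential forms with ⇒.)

S⇒Yh⇒YURh⇒YURURh⇒YURURURh⇒YURURURURh⇒hURURURURh⇒hhRURURURh⇒hhpURURURh⇒hhphRURURh⇒hhphpURURh⇒hhphphRURh⇒hhphphpURh⇒hhphphphRh⇒hhphphphph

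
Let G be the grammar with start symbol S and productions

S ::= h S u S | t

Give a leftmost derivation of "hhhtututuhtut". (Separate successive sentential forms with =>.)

S => hSuS   [S ::= h S u S]
hSuS => hhSuSuS   [S ::= h S u S]
hhSuSuS => hhhSuSuSuS   [S ::= h S u S]
hhhSuSuSuS => hhhtuSuSuS   [S ::= t]
hhhtuSuSuS => hhhtutuSuS   [S ::= t]
hhhtutuSuS => hhhtututuS   [S ::= t]
hhhtututuS => hhhtututuhSuS   [S ::= h S u S]
hhhtututuhSuS => hhhtututuhtuS   [S ::= t]
hhhtututuhtuS => hhhtututuhtut   [S ::= t]

S=>hSuS=>hhSuSuS=>hhhSuSuSuS=>hhhtuSuSuS=>hhhtutuSuS=>hhhtututuS=>hhhtututuhSuS=>hhhtututuhtuS=>hhhtututuhtut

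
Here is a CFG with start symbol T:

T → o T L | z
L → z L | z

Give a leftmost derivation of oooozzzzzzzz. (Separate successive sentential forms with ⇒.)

T⇒oTL⇒ooTLL⇒oooTLLL⇒ooooTLLLL⇒oooozLLLL⇒oooozzLLLL⇒oooozzzLLLL⇒oooozzzzLLLL⇒oooozzzzzLLL⇒oooozzzzzzLL⇒oooozzzzzzzL⇒oooozzzzzzzz

T ⇒ oTL   [T → o T L]
oTL ⇒ ooTLL   [T → o T L]
ooTLL ⇒ oooTLLL   [T → o T L]
oooTLLL ⇒ ooooTLLLL   [T → o T L]
ooooTLLLL ⇒ oooozLLLL   [T → z]
oooozLLLL ⇒ oooozzLLLL   [L → z L]
oooozzLLLL ⇒ oooozzzLLLL   [L → z L]
oooozzzLLLL ⇒ oooozzzzLLLL   [L → z L]
oooozzzzLLLL ⇒ oooozzzzzLLL   [L → z]
oooozzzzzLLL ⇒ oooozzzzzzLL   [L → z]
oooozzzzzzLL ⇒ oooozzzzzzzL   [L → z]
oooozzzzzzzL ⇒ oooozzzzzzzz   [L → z]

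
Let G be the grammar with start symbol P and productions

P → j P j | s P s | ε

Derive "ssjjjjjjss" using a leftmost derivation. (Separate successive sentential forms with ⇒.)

P⇒sPs⇒ssPss⇒ssjPjss⇒ssjjPjjss⇒ssjjjPjjjss⇒ssjjjjjjss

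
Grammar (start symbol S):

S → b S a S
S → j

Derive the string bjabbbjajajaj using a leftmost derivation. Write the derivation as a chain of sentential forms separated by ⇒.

S ⇒ bSaS   [S → b S a S]
bSaS ⇒ bjaS   [S → j]
bjaS ⇒ bjabSaS   [S → b S a S]
bjabSaS ⇒ bjabbSaSaS   [S → b S a S]
bjabbSaSaS ⇒ bjabbbSaSaSaS   [S → b S a S]
bjabbbSaSaSaS ⇒ bjabbbjaSaSaS   [S → j]
bjabbbjaSaSaS ⇒ bjabbbjajaSaS   [S → j]
bjabbbjajaSaS ⇒ bjabbbjajajaS   [S → j]
bjabbbjajajaS ⇒ bjabbbjajajaj   [S → j]

S ⇒ bSaS ⇒ bjaS ⇒ bjabSaS ⇒ bjabbSaSaS ⇒ bjabbbSaSaSaS ⇒ bjabbbjaSaSaS ⇒ bjabbbjajaSaS ⇒ bjabbbjajajaS ⇒ bjabbbjajajaj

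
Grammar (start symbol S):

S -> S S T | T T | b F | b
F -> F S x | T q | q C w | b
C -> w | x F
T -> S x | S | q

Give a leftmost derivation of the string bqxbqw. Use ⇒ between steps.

S ⇒ bF ⇒ bqCw ⇒ bqxFw ⇒ bqxTqw ⇒ bqxSqw ⇒ bqxbqw

S ⇒ bF   [S -> b F]
bF ⇒ bqCw   [F -> q C w]
bqCw ⇒ bqxFw   [C -> x F]
bqxFw ⇒ bqxTqw   [F -> T q]
bqxTqw ⇒ bqxSqw   [T -> S]
bqxSqw ⇒ bqxbqw   [S -> b]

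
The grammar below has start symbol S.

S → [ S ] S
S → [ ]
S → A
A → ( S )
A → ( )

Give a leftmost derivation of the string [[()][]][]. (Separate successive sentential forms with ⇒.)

S ⇒ [S]S   [S → [ S ] S]
[S]S ⇒ [[S]S]S   [S → [ S ] S]
[[S]S]S ⇒ [[A]S]S   [S → A]
[[A]S]S ⇒ [[()]S]S   [A → ( )]
[[()]S]S ⇒ [[()][]]S   [S → [ ]]
[[()][]]S ⇒ [[()][]][]   [S → [ ]]

S ⇒ [S]S ⇒ [[S]S]S ⇒ [[A]S]S ⇒ [[()]S]S ⇒ [[()][]]S ⇒ [[()][]][]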